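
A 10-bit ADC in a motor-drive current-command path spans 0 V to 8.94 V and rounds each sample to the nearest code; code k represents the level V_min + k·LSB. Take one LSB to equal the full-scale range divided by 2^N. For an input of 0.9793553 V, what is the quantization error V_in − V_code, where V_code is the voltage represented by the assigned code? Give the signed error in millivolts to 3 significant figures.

Full-scale range = 8.94 V. LSB = 8.94 V / 2^10 ≈ 8.730 mV.
Position in LSBs: (0.9793553 − (0)) × 1024/8.94 = 112.1767; rounding gives k = 112.
V_code = V_min + k × range/2^10 = 0 + 112 × 8.94/1024 = 0.9778125000 V.
V_in − V_code = 0.9793553 − (0.9778125000) = +1.54 mV.

+1.54 mV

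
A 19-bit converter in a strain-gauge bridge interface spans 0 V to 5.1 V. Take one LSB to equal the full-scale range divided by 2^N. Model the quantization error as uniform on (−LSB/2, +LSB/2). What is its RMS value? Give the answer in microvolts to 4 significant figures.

Span = 5.1 V.
One LSB is 5.1 V / 524288 = 9.72748 µV.
For a uniform distribution on [−LSB/2, +LSB/2], V_rms = LSB/√12 = 9.72748 µV/3.4641 = 2.808 µV.

2.808 µV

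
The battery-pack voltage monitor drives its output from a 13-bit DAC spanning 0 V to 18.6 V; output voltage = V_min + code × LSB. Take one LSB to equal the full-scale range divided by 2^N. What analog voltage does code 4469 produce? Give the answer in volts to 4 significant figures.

Range is 18.6 V. LSB = 18.6 V / 2^13.
V_out = V_min + code × LSB = 0 V + 4469 × 18.6 V / 8192
      = 0 V + 10.1469 V = 10.1469 V.

10.15 V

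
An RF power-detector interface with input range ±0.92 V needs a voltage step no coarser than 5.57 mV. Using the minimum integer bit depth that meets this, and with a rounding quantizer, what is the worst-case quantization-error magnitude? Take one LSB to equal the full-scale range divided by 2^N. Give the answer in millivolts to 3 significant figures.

1.80 mV

Range = 0.92 − (-0.92) = 1.84 V.
Levels needed ≥ 1.84/5.57 mV = 330.3. 2^9 = 512 suffices, so N_min = 9.
LSB = 1.84 V ÷ 2^9 = 1.84/512 V = 3.5938 mV.
|e|_max = LSB/2 = 1.80 mV.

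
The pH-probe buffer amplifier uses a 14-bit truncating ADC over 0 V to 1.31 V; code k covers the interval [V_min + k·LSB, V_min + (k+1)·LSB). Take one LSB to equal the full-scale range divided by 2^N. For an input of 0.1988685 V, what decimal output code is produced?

2487

Range is 1.31 V. LSB = 1.31 V / 2^14 ≈ 79.96 µV.
code = ⌊(V_in − V_min)/LSB⌋ = ⌊(V_in − V_min) × 2^14 / range⌋
     = ⌊(0.1988685 − (0)) × 16384 / 1.31⌋ = ⌊0.1988685 × 16384/1.31⌋
     = ⌊2487.223⌋ = 2487.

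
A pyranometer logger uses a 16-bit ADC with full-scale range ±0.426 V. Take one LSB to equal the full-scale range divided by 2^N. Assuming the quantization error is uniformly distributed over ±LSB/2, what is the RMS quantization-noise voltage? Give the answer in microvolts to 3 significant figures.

3.75 µV

Full-scale range = 0.426 V − (-0.426 V) = 0.852 V.
One LSB is 0.852 V / 65536 = 13.000 µV.
RMS of a uniform error over width LSB is LSB/√12 = 3.75 µV.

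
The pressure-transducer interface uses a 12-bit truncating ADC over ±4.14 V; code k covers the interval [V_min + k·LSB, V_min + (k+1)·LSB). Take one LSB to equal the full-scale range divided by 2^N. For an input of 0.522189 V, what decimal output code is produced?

2306

Range = 4.14 − (-4.14) = 8.28 V. LSB = 8.28 V / 2^12 ≈ 2.021 mV.
(V_in − V_min) × 2^12/range = (0.522189 − (-4.14)) × 4096/8.28 = 2306.320.
Floor → code = 2306.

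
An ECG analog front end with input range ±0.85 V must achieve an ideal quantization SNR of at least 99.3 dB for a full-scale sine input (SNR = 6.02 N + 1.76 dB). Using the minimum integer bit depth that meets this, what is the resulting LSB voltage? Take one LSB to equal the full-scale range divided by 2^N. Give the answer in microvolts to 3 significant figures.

Span: 0.85 V − (-0.85 V) = 1.7 V.
Solving 6.02 N ≥ 99.3 − 1.76: N ≥ 16.203. Round up → N = 17.
LSB = 1.7 V ÷ 2^17 = 1.7/131072 V = 13.0 µV.

13.0 µV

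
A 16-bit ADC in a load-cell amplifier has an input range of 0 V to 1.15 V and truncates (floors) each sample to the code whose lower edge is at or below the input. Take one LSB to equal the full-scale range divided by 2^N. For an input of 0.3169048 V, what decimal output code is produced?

Full-scale range = 1.15 V. LSB = 1.15 V / 2^16 ≈ 17.55 µV.
code = ⌊(V_in − V_min)/LSB⌋ = ⌊(V_in − V_min) × 2^16 / range⌋
     = ⌊(0.3169048 − (0)) × 65536 / 1.15⌋ = ⌊0.3169048 × 65536/1.15⌋
     = ⌊18059.716⌋ = 18059.

18059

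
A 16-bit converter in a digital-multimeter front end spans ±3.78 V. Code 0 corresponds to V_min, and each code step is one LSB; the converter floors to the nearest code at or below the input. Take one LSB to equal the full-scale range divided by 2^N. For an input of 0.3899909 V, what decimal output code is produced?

36148

Span: 3.78 V − (-3.78 V) = 7.56 V. LSB = 7.56 V / 2^16 ≈ 115.4 µV.
code = ⌊(V_in − V_min)/LSB⌋ = ⌊(V_in − V_min) × 2^16 / range⌋
     = ⌊(0.3899909 − (-3.78)) × 65536 / 7.56⌋ = ⌊4.1699909 × 65536/7.56⌋
     = ⌊36148.747⌋ = 36148.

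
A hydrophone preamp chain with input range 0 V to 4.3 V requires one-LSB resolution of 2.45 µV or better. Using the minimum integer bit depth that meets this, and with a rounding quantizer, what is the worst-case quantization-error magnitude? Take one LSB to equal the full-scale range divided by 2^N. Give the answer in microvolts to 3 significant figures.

1.03 µV

Full-scale range = 4.3 V.
Need 2^N ≥ 4.3 V / 2.45 µV = 1.755e6 → N_min = 21.
One LSB is 4.3 V / 2097152 = 2.0504 µV.
|e|_max = LSB/2 = 1.03 µV.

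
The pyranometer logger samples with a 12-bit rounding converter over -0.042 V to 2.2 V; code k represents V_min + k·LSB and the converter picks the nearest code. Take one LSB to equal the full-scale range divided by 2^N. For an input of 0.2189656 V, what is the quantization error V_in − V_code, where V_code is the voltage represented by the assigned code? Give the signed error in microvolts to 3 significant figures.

Span: 2.2 V − (-0.042 V) = 2.242 V. LSB = 2.242 V / 2^12 ≈ 0.5474 mV.
Position in LSBs: (0.2189656 − (-0.042)) × 4096/2.242 = 476.7686; rounding gives k = 477.
V_code = V_min + k × range/2^12 = -0.042 + 477 × 2.242/4096 = 0.2190922852 V.
Error = V_in − V_code = 0.2189656 − (0.2190922852) = −127 µV.

−127 µV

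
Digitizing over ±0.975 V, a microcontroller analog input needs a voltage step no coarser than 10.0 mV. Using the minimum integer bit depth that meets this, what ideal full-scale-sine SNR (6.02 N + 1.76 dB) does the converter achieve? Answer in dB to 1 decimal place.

49.9 dB

Full-scale range = 0.975 V − (-0.975 V) = 1.95 V.
1.95 V / 10.0 mV = 195.0. Since 2^7 = 128 and 2^8 = 256, N = 8.
SNR = 6.02 × 8 + 1.76 = 49.92 dB.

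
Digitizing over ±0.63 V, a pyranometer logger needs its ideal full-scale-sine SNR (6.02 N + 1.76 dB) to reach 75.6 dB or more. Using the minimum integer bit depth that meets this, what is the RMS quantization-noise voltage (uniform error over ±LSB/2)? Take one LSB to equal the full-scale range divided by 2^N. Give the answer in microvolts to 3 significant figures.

Span: 0.63 V − (-0.63 V) = 1.26 V.
N ≥ (75.6 − 1.76)/6.02 = 12.266 → N_min = 13.
LSB = 1.26 V / 2^13 = 153.81 µV.
σ_q = LSB/√12 = 153.81 µV/3.4641 = 44.4 µV.

44.4 µV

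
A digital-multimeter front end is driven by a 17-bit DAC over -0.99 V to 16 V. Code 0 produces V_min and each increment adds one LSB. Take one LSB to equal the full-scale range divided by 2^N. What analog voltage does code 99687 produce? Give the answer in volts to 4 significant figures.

Range = 16 − (-0.99) = 16.99 V. LSB = 16.99 V / 2^17.
V_out = V_min + code × LSB = -0.99 V + 99687 × 16.99 V / 131072
      = -0.99 + 12.9218 = 11.9318 V.

11.93 V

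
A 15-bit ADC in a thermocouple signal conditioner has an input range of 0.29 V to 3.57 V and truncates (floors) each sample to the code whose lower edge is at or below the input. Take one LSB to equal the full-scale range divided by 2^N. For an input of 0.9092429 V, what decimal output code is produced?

6186

Full-scale range = 3.57 V − (0.29 V) = 3.28 V. LSB = 3.28 V / 2^15 ≈ 100.1 µV.
(V_in − V_min) × 2^15/range = (0.9092429 − (0.29)) × 32768/3.28 = 6186.388.
Floor → code = 6186.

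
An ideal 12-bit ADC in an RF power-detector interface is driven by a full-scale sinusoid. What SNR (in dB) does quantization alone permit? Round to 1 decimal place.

74.0 dB

6.02(12) + 1.76 = 72.24 + 1.76 = 74.00 dB.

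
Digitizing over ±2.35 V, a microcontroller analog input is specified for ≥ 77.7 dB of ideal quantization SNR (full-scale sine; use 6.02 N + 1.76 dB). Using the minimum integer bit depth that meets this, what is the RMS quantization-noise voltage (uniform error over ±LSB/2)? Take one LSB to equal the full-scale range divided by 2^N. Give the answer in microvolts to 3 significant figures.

Range = 2.35 − (-2.35) = 4.7 V.
N ≥ (77.7 − 1.76)/6.02 = 12.615 → N_min = 13.
Step size = 4.7/8192 V = 0.57373 mV.
σ_q = LSB/√12 = 0.57373 mV/3.4641 = 166 µV.

166 µV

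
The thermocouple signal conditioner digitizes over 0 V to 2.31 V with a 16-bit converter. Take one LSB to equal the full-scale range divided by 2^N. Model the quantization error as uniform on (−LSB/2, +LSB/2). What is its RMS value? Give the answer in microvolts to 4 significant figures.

Range is 2.31 V.
One LSB is 2.31 V / 65536 = 35.2478 µV.
RMS of a uniform error over width LSB is LSB/√12 = 10.18 µV.

10.18 µV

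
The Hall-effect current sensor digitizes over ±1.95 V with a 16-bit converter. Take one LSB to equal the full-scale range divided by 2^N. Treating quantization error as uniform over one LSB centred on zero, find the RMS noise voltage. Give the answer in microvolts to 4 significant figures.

Span: 1.95 V − (-1.95 V) = 3.9 V.
One LSB is 3.9 V / 65536 = 59.5093 µV.
σ_q = LSB/√12 = 59.5093 µV/3.4641 = 17.18 µV.

17.18 µV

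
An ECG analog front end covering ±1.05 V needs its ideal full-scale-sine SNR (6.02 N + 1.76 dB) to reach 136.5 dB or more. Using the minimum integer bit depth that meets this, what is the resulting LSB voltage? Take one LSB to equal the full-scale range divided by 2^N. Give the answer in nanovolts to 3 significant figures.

Range = 1.05 − (-1.05) = 2.1 V.
N ≥ (136.5 − 1.76)/6.02 = 22.382 → N_min = 23.
Step size = 2.1/8388608 V = 250 nV.

250 nV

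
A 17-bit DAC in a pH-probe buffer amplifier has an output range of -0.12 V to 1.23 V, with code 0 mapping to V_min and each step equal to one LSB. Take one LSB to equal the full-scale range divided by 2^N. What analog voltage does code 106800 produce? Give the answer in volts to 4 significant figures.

Span: 1.23 V − (-0.12 V) = 1.35 V. LSB = 1.35 V / 2^17.
V_out = V_min + code × LSB = -0.12 V + 106800 × 1.35 V / 131072
      = -0.12 + 1.10001 = 0.980006 V.

0.9800 V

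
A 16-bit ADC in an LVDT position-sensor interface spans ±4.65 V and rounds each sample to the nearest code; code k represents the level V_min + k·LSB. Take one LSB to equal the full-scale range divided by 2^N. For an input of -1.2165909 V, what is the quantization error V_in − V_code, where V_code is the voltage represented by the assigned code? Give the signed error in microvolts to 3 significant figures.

−24.4 µV

Full-scale range = 4.65 V − (-4.65 V) = 9.3 V. LSB = 9.3 V / 2^16 ≈ 141.9 µV.
Position in LSBs: (-1.2165909 − (-4.65)) × 65536/9.3 = 24194.8278; rounding gives k = 24195.
V_code = V_min + k × range/2^16 = -4.65 + 24195 × 9.3/65536 = -1.2165664673 V.
e = -1.2165909 − (-1.2165664673) = −24.4 µV.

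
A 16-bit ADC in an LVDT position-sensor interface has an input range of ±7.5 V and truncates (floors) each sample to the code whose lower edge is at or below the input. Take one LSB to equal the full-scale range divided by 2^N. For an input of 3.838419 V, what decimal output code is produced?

49538

Span: 7.5 V − (-7.5 V) = 15 V. LSB = 15 V / 2^16 ≈ 228.9 µV.
V_in − V_min = 3.838419 − (-7.5) = 11.338419 V.
Divide by LSB: 11.338419 × 65536/15 = 49538.3085.
Truncating gives code 49538.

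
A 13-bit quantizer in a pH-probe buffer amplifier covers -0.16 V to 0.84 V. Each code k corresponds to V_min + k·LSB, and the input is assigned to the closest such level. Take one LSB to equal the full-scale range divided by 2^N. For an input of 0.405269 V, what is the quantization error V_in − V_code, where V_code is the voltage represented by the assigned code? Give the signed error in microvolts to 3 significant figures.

−38.6 µV

The full-scale span is 0.84 − (-0.16) = 1 V. LSB = 1 V / 2^13 ≈ 122.1 µV.
(V_in − V_min)/LSB = (0.405269 − (-0.16)) × 8192/1 = 4630.6836 → nearest code k = 4631.
Reconstructed level: -0.16 + 4631 × 1/8192 V = 0.4053076172 V.
Error = V_in − V_code = 0.405269 − (0.4053076172) = −38.6 µV.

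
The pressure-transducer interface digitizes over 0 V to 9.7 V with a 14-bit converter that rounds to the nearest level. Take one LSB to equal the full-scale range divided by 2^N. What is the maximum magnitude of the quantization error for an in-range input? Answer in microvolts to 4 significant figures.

Span = 9.7 V.
Step size = 9.7/16384 V = 0.592041 mV.
A rounding quantizer has |error| ≤ LSB/2 = 296.0 µV.

296.0 µV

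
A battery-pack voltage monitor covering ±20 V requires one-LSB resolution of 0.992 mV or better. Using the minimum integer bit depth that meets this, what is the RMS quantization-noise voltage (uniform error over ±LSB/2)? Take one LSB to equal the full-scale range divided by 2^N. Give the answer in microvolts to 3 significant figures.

Span: 20 V − (-20 V) = 40 V.
40 V / 0.992 mV = 40320. Since 2^15 = 32768 and 2^16 = 65536, N = 16.
LSB = 40 V / 2^16 = 0.61035 mV.
RMS noise = LSB/√12 = 176 µV.

176 µV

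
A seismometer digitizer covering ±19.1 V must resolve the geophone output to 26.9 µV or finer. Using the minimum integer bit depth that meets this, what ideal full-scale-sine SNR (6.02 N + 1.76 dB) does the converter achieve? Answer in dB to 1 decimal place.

128.2 dB

Range = 19.1 − (-19.1) = 38.2 V.
38.2 V / 26.9 µV = 1.420e6. Since 2^20 = 1048576 and 2^21 = 2097152, N = 21.
Ideal SNR at N = 21: 6.02·21 + 1.76 = 128.2 dB.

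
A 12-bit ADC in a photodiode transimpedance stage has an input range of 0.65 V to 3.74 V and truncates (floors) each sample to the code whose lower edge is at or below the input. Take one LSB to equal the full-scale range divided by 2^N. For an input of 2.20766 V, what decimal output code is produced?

2064

Full-scale range = 3.74 V − (0.65 V) = 3.09 V. LSB = 3.09 V / 2^12 ≈ 0.7544 mV.
V_in − V_min = 2.20766 − (0.65) = 1.55766 V.
Divide by LSB: 1.55766 × 4096/3.09 = 2064.7817.
Truncating gives code 2064.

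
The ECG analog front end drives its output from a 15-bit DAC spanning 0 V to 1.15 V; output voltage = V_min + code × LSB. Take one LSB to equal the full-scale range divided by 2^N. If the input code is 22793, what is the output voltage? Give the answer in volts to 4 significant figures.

Full-scale range = 1.15 V. LSB = 1.15 V / 2^15.
Output = V_min + (22793/32768) × range = 0 + 0.695587 × 1.15 V
      = 0 V + 0.799925 V = 0.799925 V.

0.7999 V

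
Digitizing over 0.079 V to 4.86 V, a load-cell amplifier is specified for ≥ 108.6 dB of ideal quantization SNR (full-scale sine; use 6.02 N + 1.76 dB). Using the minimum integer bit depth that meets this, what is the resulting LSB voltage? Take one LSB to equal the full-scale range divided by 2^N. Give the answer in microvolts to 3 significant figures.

18.2 µV

Full-scale range = 4.86 V − (0.079 V) = 4.781 V.
Required N = ⌈(108.6 − 1.76)/6.02⌉ = ⌈17.748⌉ = 18.
Step size = 4.781/262144 V = 18.2 µV.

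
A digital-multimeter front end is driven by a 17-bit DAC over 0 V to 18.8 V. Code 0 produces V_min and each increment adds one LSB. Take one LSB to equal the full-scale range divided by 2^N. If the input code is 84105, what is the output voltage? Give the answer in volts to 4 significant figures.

Span = 18.8 V. LSB = 18.8 V / 2^17.
V_out = V_min + code × LSB = 0 V + 84105 × 18.8 V / 131072
      = 0 + 12.0634 = 12.0634 V.

12.06 V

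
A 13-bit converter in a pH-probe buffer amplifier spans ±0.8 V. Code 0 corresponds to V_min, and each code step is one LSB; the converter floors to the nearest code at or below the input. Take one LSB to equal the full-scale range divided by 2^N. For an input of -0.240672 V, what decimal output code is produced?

Range = 0.8 − (-0.8) = 1.6 V. LSB = 1.6 V / 2^13 ≈ 195.3 µV.
code = ⌊(V_in − V_min)/LSB⌋ = ⌊(V_in − V_min) × 2^13 / range⌋
     = ⌊(-0.240672 − (-0.8)) × 8192 / 1.6⌋ = ⌊0.559328 × 8192/1.6⌋
     = ⌊2863.759⌋ = 2863.

2863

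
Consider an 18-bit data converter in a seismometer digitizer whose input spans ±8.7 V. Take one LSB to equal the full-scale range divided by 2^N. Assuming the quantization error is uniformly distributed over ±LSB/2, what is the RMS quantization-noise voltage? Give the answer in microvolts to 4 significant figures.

Range = 8.7 − (-8.7) = 17.4 V.
LSB = 17.4 V / 2^18 = 66.3757 µV.
For a uniform distribution on [−LSB/2, +LSB/2], V_rms = LSB/√12 = 66.3757 µV/3.4641 = 19.16 µV.

19.16 µV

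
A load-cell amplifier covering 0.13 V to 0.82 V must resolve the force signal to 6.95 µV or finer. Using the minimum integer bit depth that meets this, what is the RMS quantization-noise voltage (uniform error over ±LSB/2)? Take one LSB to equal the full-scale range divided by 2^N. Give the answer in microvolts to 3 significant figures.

1.52 µV

Full-scale range = 0.82 V − (0.13 V) = 0.69 V.
Required number of levels: 0.69/6.95 µV = 99281; smallest N with 2^N ≥ that is 17.
LSB = 0.69 V ÷ 2^17 = 0.69/131072 V = 5.2643 µV.
V_rms = LSB/√12 = 1.52 µV.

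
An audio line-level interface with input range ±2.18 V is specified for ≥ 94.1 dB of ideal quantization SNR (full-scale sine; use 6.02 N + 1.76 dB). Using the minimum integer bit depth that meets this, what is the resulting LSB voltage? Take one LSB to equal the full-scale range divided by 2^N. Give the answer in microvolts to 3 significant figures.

The full-scale span is 2.18 − (-2.18) = 4.36 V.
6.02 N + 1.76 ≥ 94.1 gives N ≥ 15.339, so the minimum integer is 16.
One LSB is 4.36 V / 65536 = 66.5 µV.

66.5 µV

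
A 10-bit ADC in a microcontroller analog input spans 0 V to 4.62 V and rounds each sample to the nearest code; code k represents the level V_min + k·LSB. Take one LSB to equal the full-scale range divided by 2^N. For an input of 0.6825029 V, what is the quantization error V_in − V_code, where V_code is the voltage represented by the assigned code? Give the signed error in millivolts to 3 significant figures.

+1.23 mV

Full-scale range = 4.62 V. LSB = 4.62 V / 2^10 ≈ 4.512 mV.
Position in LSBs: (0.6825029 − (0)) × 1024/4.62 = 151.2734; rounding gives k = 151.
Reconstructed level: 0 + 151 × 4.62/1024 V = 0.6812695313 V.
V_in − V_code = 0.6825029 − (0.6812695313) = +1.23 mV.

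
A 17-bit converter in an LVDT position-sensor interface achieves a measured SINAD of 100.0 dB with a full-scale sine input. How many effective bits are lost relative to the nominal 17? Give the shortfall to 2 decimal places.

ENOB = (SINAD − 1.76)/6.02 = (100.0 − 1.76)/6.02 = 16.3189 bits.
Lost resolution: 17 − 16.3189 = 0.6811 bits.

0.68 bits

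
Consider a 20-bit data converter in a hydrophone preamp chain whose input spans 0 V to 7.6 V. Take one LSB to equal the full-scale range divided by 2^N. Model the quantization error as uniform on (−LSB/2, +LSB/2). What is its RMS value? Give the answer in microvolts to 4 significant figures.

2.092 µV

Full-scale range = 7.6 V.
One LSB is 7.6 V / 1048576 = 7.24792 µV.
For a uniform distribution on [−LSB/2, +LSB/2], V_rms = LSB/√12 = 7.24792 µV/3.4641 = 2.092 µV.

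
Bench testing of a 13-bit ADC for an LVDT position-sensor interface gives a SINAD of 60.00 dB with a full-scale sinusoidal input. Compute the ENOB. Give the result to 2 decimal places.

ENOB = (SINAD − 1.76) / 6.02 = (60.00 − 1.76) / 6.02 = 58.24 / 6.02 = 9.6744.

9.67 bits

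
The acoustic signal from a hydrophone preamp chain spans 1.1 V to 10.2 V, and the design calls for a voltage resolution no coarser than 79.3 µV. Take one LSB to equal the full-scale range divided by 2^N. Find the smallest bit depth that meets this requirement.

Full-scale range = 10.2 V − (1.1 V) = 9.1 V.
Levels needed ≥ 9.1/79.3 µV = 114800. 2^17 = 131072 suffices, so N_min = 17.

17 bits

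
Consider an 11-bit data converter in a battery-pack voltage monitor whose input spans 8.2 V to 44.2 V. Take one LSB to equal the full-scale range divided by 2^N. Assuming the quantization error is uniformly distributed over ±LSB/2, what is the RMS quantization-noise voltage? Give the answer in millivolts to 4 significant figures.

Range = 44.2 − (8.2) = 36 V.
LSB = 36 V ÷ 2^11 = 36/2048 V = 17.5781 mV.
For a uniform distribution on [−LSB/2, +LSB/2], V_rms = LSB/√12 = 17.5781 mV/3.4641 = 5.074 mV.

5.074 mV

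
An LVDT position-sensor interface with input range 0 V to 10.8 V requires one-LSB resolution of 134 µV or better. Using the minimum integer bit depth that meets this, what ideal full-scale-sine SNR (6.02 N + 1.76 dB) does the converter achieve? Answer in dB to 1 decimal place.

104.1 dB

Span = 10.8 V.
Required number of levels: 10.8/134 µV = 80597; smallest N with 2^N ≥ that is 17.
Ideal SNR at N = 17: 6.02·17 + 1.76 = 104.1 dB.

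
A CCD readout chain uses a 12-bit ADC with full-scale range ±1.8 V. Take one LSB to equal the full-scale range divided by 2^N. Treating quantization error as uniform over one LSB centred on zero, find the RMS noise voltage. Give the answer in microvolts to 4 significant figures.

253.7 µV

Span: 1.8 V − (-1.8 V) = 3.6 V.
LSB = 3.6 V ÷ 2^12 = 3.6/4096 V = 0.878906 mV.
For a uniform distribution on [−LSB/2, +LSB/2], V_rms = LSB/√12 = 0.878906 mV/3.4641 = 253.7 µV.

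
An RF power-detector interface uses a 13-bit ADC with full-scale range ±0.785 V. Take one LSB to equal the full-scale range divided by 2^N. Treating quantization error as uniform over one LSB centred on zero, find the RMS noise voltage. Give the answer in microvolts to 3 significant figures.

Span: 0.785 V − (-0.785 V) = 1.57 V.
LSB = 1.57 V / 2^13 = 191.65 µV.
For a uniform distribution on [−LSB/2, +LSB/2], V_rms = LSB/√12 = 191.65 µV/3.4641 = 55.3 µV.

55.3 µV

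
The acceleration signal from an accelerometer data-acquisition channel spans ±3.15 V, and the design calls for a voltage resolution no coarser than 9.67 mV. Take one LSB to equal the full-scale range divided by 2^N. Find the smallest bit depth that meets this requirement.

Span: 3.15 V − (-3.15 V) = 6.3 V.
Need 2^N ≥ 6.3 V / 9.67 mV = 651.5 → N_min = 10.

10 bits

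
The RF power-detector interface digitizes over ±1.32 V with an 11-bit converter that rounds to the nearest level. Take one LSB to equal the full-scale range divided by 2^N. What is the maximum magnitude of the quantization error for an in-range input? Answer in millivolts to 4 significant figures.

Range = 1.32 − (-1.32) = 2.64 V.
Step size = 2.64/2048 V = 1.28906 mV.
|e|_max = LSB/2 = 0.6445 mV.

0.6445 mV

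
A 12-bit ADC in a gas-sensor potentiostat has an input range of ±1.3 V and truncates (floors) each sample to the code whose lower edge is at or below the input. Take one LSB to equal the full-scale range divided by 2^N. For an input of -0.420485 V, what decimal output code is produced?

Span: 1.3 V − (-1.3 V) = 2.6 V. LSB = 2.6 V / 2^12 ≈ 0.6348 mV.
(V_in − V_min) × 2^12/range = (-0.420485 − (-1.3)) × 4096/2.6 = 1385.574.
Floor → code = 1385.

1385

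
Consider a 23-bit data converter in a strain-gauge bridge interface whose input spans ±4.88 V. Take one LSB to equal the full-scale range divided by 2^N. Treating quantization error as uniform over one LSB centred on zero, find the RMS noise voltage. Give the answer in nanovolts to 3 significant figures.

336 nV

Span: 4.88 V − (-4.88 V) = 9.76 V.
Step size = 9.76/8388608 V = 1.1635 µV.
For a uniform distribution on [−LSB/2, +LSB/2], V_rms = LSB/√12 = 1.1635 µV/3.4641 = 336 nV.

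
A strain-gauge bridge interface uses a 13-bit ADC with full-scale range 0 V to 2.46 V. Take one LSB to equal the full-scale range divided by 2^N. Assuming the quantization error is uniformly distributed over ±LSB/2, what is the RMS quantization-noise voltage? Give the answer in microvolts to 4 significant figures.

Span = 2.46 V.
Step size = 2.46/8192 V = 300.293 µV.
V_rms = LSB/√12 = 300.293 µV / √12 = 86.69 µV.

86.69 µV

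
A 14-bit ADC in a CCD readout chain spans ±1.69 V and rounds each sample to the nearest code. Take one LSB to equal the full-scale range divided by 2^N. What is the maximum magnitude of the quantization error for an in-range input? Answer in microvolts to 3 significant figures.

103 µV

Range = 1.69 − (-1.69) = 3.38 V.
LSB = 3.38 V ÷ 2^14 = 3.38/16384 V = 206.30 µV.
A rounding quantizer has |error| ≤ LSB/2 = 103 µV.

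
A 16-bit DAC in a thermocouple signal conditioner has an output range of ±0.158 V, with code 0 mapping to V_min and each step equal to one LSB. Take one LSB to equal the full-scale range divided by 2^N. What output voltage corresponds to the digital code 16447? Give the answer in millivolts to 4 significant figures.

-78.70 mV

Span: 0.158 V − (-0.158 V) = 0.316 V. LSB = 0.316 V / 2^16.
V_out = V_min + code × LSB = -0.158 V + 16447 × 0.316 V / 65536
      = -0.158 V + 0.0793038 V = -0.0786962 V.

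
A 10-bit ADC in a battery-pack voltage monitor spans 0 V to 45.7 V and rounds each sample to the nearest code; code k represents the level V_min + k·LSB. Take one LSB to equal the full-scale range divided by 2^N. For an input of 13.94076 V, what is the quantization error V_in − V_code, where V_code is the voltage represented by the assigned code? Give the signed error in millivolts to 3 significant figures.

Range is 45.7 V. LSB = 45.7 V / 2^10 ≈ 44.63 mV.
Position in LSBs: (13.94076 − (0)) × 1024/45.7 = 312.3706; rounding gives k = 312.
V_code = V_min + k × range/2^10 = 0 + 312 × 45.7/1024 = 13.92421875 V.
Error = V_in − V_code = 13.94076 − (13.92421875) = +16.5 mV.

+16.5 mV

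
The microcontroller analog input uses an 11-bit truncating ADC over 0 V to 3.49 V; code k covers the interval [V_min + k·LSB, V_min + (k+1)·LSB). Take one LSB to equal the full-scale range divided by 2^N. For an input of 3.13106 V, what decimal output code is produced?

Range is 3.49 V. LSB = 3.49 V / 2^11 ≈ 1.704 mV.
code = ⌊(V_in − V_min)/LSB⌋ = ⌊(V_in − V_min) × 2^11 / range⌋
     = ⌊(3.13106 − (0)) × 2048 / 3.49⌋ = ⌊3.13106 × 2048/3.49⌋
     = ⌊1837.367⌋ = 1837.

1837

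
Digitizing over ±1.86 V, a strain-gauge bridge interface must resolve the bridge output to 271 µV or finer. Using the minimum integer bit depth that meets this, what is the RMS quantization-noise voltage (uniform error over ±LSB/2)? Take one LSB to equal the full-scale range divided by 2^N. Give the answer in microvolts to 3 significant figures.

65.5 µV

Range = 1.86 − (-1.86) = 3.72 V.
Need 2^N ≥ 3.72 V / 271 µV = 13730 → N_min = 14.
LSB = 3.72 V ÷ 2^14 = 3.72/16384 V = 227.05 µV.
σ_q = LSB/√12 = 227.05 µV/3.4641 = 65.5 µV.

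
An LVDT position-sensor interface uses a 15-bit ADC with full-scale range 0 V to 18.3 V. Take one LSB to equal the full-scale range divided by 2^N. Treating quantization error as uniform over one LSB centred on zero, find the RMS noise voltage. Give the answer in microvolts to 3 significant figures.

161 µV

Range is 18.3 V.
One LSB is 18.3 V / 32768 = 0.55847 mV.
σ_q = LSB/√12 = 0.55847 mV/3.4641 = 161 µV.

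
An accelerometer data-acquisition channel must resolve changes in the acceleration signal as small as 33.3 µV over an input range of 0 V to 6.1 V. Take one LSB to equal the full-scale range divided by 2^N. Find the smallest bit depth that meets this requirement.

18 bits

Full-scale range = 6.1 V.
6.1 V / 33.3 µV = 183200. Since 2^17 = 131072 and 2^18 = 262144, N = 18.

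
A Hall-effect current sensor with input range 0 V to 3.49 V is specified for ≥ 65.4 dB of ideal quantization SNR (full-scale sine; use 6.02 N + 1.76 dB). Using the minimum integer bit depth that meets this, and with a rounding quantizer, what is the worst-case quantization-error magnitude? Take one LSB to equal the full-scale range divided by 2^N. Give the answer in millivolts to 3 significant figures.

Range is 3.49 V.
Solving 6.02 N ≥ 65.4 − 1.76: N ≥ 10.571. Round up → N = 11.
Step size = 3.49/2048 V = 1.7041 mV.
|e|_max = LSB/2 = 0.852 mV.

0.852 mV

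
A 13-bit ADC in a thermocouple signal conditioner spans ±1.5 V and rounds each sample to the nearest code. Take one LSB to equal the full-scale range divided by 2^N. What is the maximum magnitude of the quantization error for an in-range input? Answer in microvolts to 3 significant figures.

Span: 1.5 V − (-1.5 V) = 3 V.
LSB = 3 V ÷ 2^13 = 3/8192 V = 366.21 µV.
A rounding quantizer has |error| ≤ LSB/2 = 183 µV.

183 µV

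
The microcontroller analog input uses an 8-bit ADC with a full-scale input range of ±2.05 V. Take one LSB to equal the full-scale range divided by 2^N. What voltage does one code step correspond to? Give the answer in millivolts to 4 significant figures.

Full-scale range = 2.05 V − (-2.05 V) = 4.1 V.
Number of codes = 2^8 = 256.
LSB = 4.1 V / 2^8 = 16.02 mV.

16.02 mV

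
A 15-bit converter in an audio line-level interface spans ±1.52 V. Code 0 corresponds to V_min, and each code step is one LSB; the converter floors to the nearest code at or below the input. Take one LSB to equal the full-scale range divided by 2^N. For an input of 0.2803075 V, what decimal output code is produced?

Range = 1.52 − (-1.52) = 3.04 V. LSB = 3.04 V / 2^15 ≈ 92.77 µV.
(V_in − V_min) × 2^15/range = (0.2803075 − (-1.52)) × 32768/3.04 = 19405.420.
Floor → code = 19405.

19405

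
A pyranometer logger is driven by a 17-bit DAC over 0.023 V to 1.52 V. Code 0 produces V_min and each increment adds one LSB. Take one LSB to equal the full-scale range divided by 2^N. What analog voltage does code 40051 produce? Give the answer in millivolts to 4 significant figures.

480.4 mV

Span: 1.52 V − (0.023 V) = 1.497 V. LSB = 1.497 V / 2^17.
Output = V_min + (40051/131072) × range = 0.023 + 0.305565 × 1.497 V
      = 0.023 + 0.457431 = 0.480431 V.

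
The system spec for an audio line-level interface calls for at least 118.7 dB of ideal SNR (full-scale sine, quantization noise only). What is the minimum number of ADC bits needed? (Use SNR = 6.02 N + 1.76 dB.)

20 bits

6.02 N + 1.76 ≥ 118.7 gives N ≥ 19.425, so the minimum integer is 20.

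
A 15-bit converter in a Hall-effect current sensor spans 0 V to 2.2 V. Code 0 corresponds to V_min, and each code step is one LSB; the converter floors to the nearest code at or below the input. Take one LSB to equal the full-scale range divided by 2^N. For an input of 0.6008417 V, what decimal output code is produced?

V_FS = 2.2 V. LSB = 2.2 V / 2^15 ≈ 67.14 µV.
code = ⌊(V_in − V_min)/LSB⌋ = ⌊(V_in − V_min) × 2^15 / range⌋
     = ⌊(0.6008417 − (0)) × 32768 / 2.2⌋ = ⌊0.6008417 × 32768/2.2⌋
     = ⌊8949.264⌋ = 8949.

8949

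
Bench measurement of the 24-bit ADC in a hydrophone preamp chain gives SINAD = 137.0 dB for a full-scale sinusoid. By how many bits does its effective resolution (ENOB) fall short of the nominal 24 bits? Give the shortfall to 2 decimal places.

N_eff = (137.0 − 1.76)/6.02 = 22.4651 bits.
24 − 22.4651 = 1.53 bits below nominal.

1.53 bits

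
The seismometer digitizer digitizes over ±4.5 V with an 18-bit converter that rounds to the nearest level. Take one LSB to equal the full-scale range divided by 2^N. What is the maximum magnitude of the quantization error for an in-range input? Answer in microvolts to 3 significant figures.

17.2 µV

The full-scale span is 4.5 − (-4.5) = 9 V.
LSB = 9 V / 2^18 = 34.332 µV.
A rounding quantizer has |error| ≤ LSB/2 = 17.2 µV.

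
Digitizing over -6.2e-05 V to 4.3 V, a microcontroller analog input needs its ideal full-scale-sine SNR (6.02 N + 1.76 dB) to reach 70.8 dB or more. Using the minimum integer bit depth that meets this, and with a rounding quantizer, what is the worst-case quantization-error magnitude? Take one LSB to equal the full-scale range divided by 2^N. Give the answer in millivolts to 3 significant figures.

0.525 mV

Span: 4.3 V − (-6.2e-05 V) = 4.30006 V.
N ≥ (70.8 − 1.76)/6.02 = 11.468 → N_min = 12.
One LSB is 4.30006 V / 4096 = 1.0498 mV.
Half an LSB is 0.525 mV.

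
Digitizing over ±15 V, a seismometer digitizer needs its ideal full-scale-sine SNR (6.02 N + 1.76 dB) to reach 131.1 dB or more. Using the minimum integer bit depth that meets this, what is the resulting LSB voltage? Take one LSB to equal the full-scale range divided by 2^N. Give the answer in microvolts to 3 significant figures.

Span: 15 V − (-15 V) = 30 V.
Required N = ⌈(131.1 − 1.76)/6.02⌉ = ⌈21.485⌉ = 22.
LSB = 30 V ÷ 2^22 = 30/4194304 V = 7.15 µV.

7.15 µV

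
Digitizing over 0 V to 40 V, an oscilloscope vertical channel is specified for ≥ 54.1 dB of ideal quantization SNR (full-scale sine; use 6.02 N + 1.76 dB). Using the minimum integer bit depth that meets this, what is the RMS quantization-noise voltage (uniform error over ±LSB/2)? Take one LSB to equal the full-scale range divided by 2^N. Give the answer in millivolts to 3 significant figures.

Span = 40 V.
6.02 N + 1.76 ≥ 54.1 gives N ≥ 8.694, so the minimum integer is 9.
Step size = 40/512 V = 78.125 mV.
RMS noise = LSB/√12 = 22.6 mV.

22.6 mV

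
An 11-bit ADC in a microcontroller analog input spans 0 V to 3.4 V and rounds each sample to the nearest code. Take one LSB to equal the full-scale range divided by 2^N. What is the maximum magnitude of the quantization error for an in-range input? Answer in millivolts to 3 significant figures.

Span = 3.4 V.
Step size = 3.4/2048 V = 1.6602 mV.
|e|_max = LSB/2 = 0.830 mV.

0.830 mV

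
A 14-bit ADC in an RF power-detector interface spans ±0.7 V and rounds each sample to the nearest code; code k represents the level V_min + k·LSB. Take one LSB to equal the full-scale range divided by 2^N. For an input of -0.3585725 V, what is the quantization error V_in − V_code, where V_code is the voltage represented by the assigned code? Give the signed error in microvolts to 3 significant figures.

−27.6 µV

Range = 0.7 − (-0.7) = 1.4 V. LSB = 1.4 V / 2^14 ≈ 85.45 µV.
(V_in − V_min)/LSB = (-0.3585725 − (-0.7)) × 16384/1.4 = 3995.6773 → nearest code k = 3996.
V_code = V_min + k × range/2^14 = -0.7 + 3996 × 1.4/16384 = -0.35854492188 V.
e = -0.3585725 − (-0.35854492188) = −27.6 µV.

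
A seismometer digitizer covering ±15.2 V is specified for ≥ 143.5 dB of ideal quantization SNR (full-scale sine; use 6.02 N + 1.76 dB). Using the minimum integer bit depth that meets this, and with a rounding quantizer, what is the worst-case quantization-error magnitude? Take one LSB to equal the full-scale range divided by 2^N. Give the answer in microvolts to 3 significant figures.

0.906 µV

Span: 15.2 V − (-15.2 V) = 30.4 V.
6.02 N + 1.76 ≥ 143.5 gives N ≥ 23.545, so the minimum integer is 24.
LSB = 30.4 V / 2^24 = 1.8120 µV.
|e|_max = LSB/2 = 0.906 µV.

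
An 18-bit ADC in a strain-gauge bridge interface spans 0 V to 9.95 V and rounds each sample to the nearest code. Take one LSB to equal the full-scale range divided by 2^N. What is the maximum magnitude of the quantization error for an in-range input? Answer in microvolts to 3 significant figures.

19.0 µV

V_FS = 9.95 V.
LSB = 9.95 V ÷ 2^18 = 9.95/262144 V = 37.956 µV.
|e|_max = LSB/2 = 19.0 µV.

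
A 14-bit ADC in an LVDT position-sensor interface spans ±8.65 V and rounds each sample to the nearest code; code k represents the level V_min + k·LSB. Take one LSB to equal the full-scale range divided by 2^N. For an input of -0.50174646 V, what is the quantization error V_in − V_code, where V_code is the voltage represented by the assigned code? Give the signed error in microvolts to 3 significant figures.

−190 µV

The full-scale span is 8.65 − (-8.65) = 17.3 V. LSB = 17.3 V / 2^14 ≈ 1.056 mV.
(V_in − V_min)/LSB = (-0.50174646 − (-8.65)) × 16384/17.3 = 7716.8200 → nearest code k = 7717.
Reconstructed level: -8.65 + 7717 × 17.3/16384 V = -0.50155639648 V.
Error = V_in − V_code = -0.50174646 − (-0.50155639648) = −190 µV.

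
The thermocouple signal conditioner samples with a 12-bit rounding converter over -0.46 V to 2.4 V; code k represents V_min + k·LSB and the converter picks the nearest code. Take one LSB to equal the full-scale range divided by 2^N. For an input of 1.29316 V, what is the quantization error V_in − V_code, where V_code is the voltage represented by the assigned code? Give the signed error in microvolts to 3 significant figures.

The full-scale span is 2.4 − (-0.46) = 2.86 V. LSB = 2.86 V / 2^12 ≈ 0.6982 mV.
(1.29316 − (-0.46)) / LSB = 1.75316 × 4096/2.86 = 2510.8194. Nearest integer: k = 2511.
V_code = V_min + k × range/2^12 = -0.46 + 2511 × 2.86/4096 = 1.293286133 V.
V_in − V_code = 1.29316 − (1.293286133) = −126 µV.

−126 µV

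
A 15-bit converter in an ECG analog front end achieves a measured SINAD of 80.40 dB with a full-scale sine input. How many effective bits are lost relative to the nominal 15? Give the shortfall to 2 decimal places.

1.94 bits

ENOB = (SINAD − 1.76)/6.02 = (80.40 − 1.76)/6.02 = 13.0631 bits.
Shortfall = 15 − 13.0631 = 1.9369 bits.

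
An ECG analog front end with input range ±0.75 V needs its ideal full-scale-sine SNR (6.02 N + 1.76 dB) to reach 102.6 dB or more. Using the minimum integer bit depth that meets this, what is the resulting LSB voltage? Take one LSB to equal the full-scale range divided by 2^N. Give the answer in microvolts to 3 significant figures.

The full-scale span is 0.75 − (-0.75) = 1.5 V.
N ≥ (102.6 − 1.76)/6.02 = 16.751 → N_min = 17.
LSB = 1.5 V / 2^17 = 11.4 µV.

11.4 µV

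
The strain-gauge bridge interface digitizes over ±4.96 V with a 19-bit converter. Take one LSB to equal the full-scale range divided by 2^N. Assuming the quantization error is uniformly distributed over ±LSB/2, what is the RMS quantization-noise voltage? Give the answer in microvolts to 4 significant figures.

5.462 µV

Full-scale range = 4.96 V − (-4.96 V) = 9.92 V.
One LSB is 9.92 V / 524288 = 18.9209 µV.
V_rms = LSB/√12 = 18.9209 µV / √12 = 5.462 µV.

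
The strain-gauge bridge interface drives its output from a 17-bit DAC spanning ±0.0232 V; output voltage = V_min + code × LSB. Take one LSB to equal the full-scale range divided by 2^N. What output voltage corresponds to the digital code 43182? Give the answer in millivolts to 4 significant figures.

-7.913 mV

Span: 0.0232 V − (-0.0232 V) = 0.0464 V. LSB = 0.0464 V / 2^17.
Output = V_min + (43182/131072) × range = -0.0232 + 0.329453 × 0.0464 V
      = -0.0232 + 0.0152866 = -0.00791340 V.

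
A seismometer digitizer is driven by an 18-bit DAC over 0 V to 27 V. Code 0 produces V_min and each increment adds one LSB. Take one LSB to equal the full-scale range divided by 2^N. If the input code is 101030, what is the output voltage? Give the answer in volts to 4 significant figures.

Full-scale range = 27 V. LSB = 27 V / 2^18.
V_out = V_min + code × LSB = 0 V + 101030 × 27 V / 262144
      = 0 V + 10.4058 V = 10.4058 V.

10.41 V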